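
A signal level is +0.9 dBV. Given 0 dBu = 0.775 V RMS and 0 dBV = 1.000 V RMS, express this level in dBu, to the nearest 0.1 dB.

The offset between the scales is 20·log₁₀(0.775/1.000) = −2.214 dB.
So dBu = +0.9 + 2.214 = +3.1 dBu.

+3.1 dBu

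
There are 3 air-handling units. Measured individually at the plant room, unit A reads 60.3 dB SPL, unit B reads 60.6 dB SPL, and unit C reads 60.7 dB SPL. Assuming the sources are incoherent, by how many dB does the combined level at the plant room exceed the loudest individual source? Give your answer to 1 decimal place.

4.6 dB

Incoherent sources sum as intensities:
L_total = 10·log₁₀(10^(60.3/10) + 10^(60.6/10) + 10^(60.7/10)) = 65.31 dB SPL.
Excess over the loudest (60.7 dB): 65.31 − 60.7 = 4.6 dB.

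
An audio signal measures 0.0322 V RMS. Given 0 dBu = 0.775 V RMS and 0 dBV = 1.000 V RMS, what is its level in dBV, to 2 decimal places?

-29.84 dBV

dBV = 20·log₁₀(V / 1.000 V).
20·log₁₀(0.0322/1.000) = -29.84 dBV.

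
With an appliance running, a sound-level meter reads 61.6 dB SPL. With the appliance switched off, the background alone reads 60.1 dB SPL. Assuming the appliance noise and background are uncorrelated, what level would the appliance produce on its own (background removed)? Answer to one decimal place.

56.3 dB SPL

Background correction is a power subtraction:
L_src = 10·log₁₀(10^(61.6/10) − 10^(60.1/10)) = 10·log₁₀(422100) = 56.3 dB SPL.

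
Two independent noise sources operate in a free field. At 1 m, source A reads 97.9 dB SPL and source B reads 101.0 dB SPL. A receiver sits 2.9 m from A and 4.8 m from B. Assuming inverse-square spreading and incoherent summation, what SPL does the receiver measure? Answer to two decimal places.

91.07 dB SPL

At the listener: L_A = 97.9 − 20·log₁₀(2.9) = 88.652 dB; L_B = 101.0 − 20·log₁₀(4.8) = 87.375 dB.
Combined: 10·log₁₀(10^(88.652/10)+10^(87.375/10)) = 91.07 dB SPL.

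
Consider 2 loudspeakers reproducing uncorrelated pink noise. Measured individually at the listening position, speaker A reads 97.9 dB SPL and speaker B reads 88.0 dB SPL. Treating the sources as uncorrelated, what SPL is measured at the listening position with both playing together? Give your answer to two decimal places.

98.32 dB SPL

Incoherent sources sum as intensities:
L_total = 10·log₁₀(10^(97.9/10) + 10^(88.0/10)) = 10·log₁₀(6797000000) = 98.32 dB SPL.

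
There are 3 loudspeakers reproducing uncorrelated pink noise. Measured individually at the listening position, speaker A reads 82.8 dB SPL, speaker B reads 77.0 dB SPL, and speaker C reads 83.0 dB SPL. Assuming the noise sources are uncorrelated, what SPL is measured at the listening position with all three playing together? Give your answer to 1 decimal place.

86.4 dB SPL

Uncorrelated sources add in intensity (power), not in dB.
L_total = 10·log₁₀(10^(82.8/10) + 10^(77.0/10) + 10^(83.0/10)) = 10·log₁₀(440200000) = 86.4 dB SPL.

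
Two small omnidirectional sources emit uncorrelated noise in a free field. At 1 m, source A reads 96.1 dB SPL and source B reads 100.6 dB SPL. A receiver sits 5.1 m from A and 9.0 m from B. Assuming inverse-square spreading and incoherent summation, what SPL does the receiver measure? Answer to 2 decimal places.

At the listener: L_A = 96.1 − 20·log₁₀(5.1) = 81.949 dB; L_B = 100.6 − 20·log₁₀(9.0) = 81.515 dB.
Combined: 10·log₁₀(10^(81.949/10)+10^(81.515/10)) = 84.75 dB SPL.

84.75 dB SPL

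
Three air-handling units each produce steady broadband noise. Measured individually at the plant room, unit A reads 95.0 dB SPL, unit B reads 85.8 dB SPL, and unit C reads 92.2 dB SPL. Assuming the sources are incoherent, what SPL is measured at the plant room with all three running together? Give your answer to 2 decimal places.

97.16 dB SPL

Incoherent sources sum as intensities:
L_total = 10·log₁₀(10^(95.0/10) + 10^(85.8/10) + 10^(92.2/10)) = 10·log₁₀(5202000000) = 97.16 dB SPL.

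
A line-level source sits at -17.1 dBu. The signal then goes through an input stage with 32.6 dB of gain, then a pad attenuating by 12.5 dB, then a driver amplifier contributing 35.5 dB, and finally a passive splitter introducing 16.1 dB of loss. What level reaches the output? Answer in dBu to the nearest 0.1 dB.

+22.4 dBu

Gain stages sum in dB:
-17.1 + 32.6 − 12.5 + 35.5 − 16.1 = +22.4 dBu.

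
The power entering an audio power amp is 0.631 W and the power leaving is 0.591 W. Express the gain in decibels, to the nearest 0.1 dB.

Power is a power quantity, so gain = 10·log₁₀(P_out/P_in).
10·log₁₀(0.591/0.631) = 10·log₁₀(0.9366) = -0.3 dB.

-0.3 dB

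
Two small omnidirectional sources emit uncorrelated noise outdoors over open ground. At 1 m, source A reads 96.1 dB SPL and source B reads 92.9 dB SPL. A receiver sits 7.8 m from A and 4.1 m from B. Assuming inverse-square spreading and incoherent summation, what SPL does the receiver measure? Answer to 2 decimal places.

At the listener: L_A = 96.1 − 20·log₁₀(7.8) = 78.258 dB; L_B = 92.9 − 20·log₁₀(4.1) = 80.644 dB.
Combined: 10·log₁₀(10^(78.258/10)+10^(80.644/10)) = 82.62 dB SPL.

82.62 dB SPL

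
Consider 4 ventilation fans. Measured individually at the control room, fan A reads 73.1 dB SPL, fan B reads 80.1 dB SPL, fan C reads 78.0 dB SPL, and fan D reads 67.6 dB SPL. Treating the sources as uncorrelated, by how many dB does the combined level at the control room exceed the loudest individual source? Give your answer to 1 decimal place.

2.7 dB

Add the sources as powers (linear), then convert back to dB:
L_total = 10·log₁₀(10^(73.1/10) + 10^(80.1/10) + 10^(78.0/10) + 10^(67.6/10)) = 82.82 dB SPL.
Excess over the loudest (80.1 dB): 82.82 − 80.1 = 2.7 dB.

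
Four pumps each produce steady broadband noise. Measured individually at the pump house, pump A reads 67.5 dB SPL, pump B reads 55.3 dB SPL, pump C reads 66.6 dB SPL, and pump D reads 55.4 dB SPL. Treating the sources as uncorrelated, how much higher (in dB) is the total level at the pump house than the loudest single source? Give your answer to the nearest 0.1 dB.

2.9 dB

Incoherent sources sum as intensities:
L_total = 10·log₁₀(10^(67.5/10) + 10^(55.3/10) + 10^(66.6/10) + 10^(55.4/10)) = 70.37 dB SPL.
Excess over the loudest (67.5 dB): 70.37 − 67.5 = 2.9 dB.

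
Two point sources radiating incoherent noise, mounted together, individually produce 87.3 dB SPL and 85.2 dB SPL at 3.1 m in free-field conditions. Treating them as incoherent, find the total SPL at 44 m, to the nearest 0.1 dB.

66.3 dB SPL

Combined at 3.1 m: 10·log₁₀(10^(87.3/10)+10^(85.2/10)) = 89.39 dB SPL.
Then apply −20·log₁₀(44/3.1) = -23.04 dB → 66.3 dB SPL.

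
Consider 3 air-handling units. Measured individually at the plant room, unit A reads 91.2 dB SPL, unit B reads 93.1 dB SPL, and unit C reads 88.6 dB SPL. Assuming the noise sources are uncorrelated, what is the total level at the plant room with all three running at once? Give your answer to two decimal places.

96.11 dB SPL

Uncorrelated sources add in intensity (power), not in dB.
L_total = 10·log₁₀(10^(91.2/10) + 10^(93.1/10) + 10^(88.6/10)) = 10·log₁₀(4084000000) = 96.11 dB SPL.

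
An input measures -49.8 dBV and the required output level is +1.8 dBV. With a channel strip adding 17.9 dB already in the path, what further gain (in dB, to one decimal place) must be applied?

The required make-up gain is the shortfall in the dB sum.
G = +1.8 − (-49.8) − 17.9 = 33.7 dB.

33.7 dB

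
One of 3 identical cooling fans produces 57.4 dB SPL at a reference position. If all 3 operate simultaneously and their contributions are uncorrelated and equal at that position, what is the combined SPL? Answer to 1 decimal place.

3 equal incoherent sources raise the level by 10·log₁₀(3) = 4.77 dB.
L_total = 57.4 + 4.77 = 62.2 dB SPL.

62.2 dB SPL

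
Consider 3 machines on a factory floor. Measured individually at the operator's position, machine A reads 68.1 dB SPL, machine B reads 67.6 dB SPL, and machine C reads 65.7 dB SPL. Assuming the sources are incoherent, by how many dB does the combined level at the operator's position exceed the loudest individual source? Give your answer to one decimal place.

3.9 dB

Incoherent sources sum as intensities:
L_total = 10·log₁₀(10^(68.1/10) + 10^(67.6/10) + 10^(65.7/10)) = 72.02 dB SPL.
Excess over the loudest (68.1 dB): 72.02 − 68.1 = 3.9 dB.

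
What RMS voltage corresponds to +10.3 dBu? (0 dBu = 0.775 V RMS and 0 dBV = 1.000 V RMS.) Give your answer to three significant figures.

V = 0.775 V × 10^(+10.3/20).
= 0.775 × 3.273 = 2.54 V.

2.54 V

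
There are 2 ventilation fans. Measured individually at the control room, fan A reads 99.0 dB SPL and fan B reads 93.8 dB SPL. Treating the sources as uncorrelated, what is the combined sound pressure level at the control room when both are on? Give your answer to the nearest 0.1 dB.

Incoherent sources sum as intensities:
L_total = 10·log₁₀(10^(99.0/10) + 10^(93.8/10)) = 10·log₁₀(10342000000) = 100.1 dB SPL.

100.1 dB SPL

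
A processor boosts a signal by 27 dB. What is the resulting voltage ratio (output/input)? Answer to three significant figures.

Voltage ratio = 10^(dB/20).
10^(27/20) = 10^(1.350) = 22.4.

22.4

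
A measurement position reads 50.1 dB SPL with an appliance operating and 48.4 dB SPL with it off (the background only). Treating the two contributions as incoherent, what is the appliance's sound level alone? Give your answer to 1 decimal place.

45.2 dB SPL

Remove the background by subtracting linear intensities:
L_src = 10·log₁₀(10^(50.1/10) − 10^(48.4/10)) = 10·log₁₀(33150) = 45.2 dB SPL.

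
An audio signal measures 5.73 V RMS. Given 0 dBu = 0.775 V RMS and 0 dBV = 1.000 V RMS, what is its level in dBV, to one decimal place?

+15.2 dBV

dBV = 20·log₁₀(V / 1.000 V).
20·log₁₀(5.73/1.000) = +15.2 dBV.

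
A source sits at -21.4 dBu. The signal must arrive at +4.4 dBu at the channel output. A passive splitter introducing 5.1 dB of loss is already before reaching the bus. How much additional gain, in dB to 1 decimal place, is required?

The required make-up gain is the shortfall in the dB sum.
G = +4.4 − (-21.4) + 5.1 = 30.9 dB.

30.9 dB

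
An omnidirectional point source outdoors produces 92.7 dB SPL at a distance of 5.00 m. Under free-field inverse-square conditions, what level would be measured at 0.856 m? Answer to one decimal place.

108.0 dB SPL

For a point source in a free field, ΔL = −20·log₁₀(d₂/d₁).
ΔL = −20·log₁₀(0.856/5.00) = 15.33 dB, so L₂ = 92.7 + (15.33) = 108.0 dB SPL.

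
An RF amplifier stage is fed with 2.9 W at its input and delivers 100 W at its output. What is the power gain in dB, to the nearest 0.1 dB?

For a power ratio, dB = 10·log₁₀(P₂/P₁).
10·log₁₀(100/2.9) = 10·log₁₀(34.48) = 15.4 dB.

15.4 dB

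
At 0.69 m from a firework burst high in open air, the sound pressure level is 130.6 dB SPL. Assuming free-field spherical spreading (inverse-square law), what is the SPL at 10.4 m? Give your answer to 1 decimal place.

Inverse-square spreading gives ΔL = −20·log₁₀(d₂/d₁).
ΔL = −20·log₁₀(10.4/0.69) = -23.56 dB, so L₂ = 130.6 + (-23.56) = 107.0 dB SPL.

107.0 dB SPL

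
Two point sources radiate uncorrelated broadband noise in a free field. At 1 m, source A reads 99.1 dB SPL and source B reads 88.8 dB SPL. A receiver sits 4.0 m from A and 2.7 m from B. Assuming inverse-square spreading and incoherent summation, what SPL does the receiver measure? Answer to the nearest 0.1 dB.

At the listener: L_A = 99.1 − 20·log₁₀(4.0) = 87.06 dB; L_B = 88.8 − 20·log₁₀(2.7) = 80.17 dB.
Combined: 10·log₁₀(10^(87.06/10)+10^(80.17/10)) = 87.9 dB SPL.

87.9 dB SPL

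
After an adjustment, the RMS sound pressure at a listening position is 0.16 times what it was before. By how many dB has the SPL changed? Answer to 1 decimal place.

-15.9 dB

SPL change from a pressure ratio uses the 20·log₁₀ form:
20·log₁₀(0.16) = -15.9 dB.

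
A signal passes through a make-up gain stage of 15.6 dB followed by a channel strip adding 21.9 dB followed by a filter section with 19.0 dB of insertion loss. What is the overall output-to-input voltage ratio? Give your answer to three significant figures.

8.41

Net gain = 15.6 + 21.9 + (−19.0) = 18.5 dB.
Voltage ratio = 10^(18.5/20) = 8.41.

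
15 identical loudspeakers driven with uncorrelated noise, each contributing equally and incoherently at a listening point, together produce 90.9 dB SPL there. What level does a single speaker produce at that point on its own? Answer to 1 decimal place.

79.1 dB SPL

15 equal incoherent sources add 10·log₁₀(15) = 11.76 dB over one source.
L_one = 90.9 − 11.76 = 79.1 dB SPL.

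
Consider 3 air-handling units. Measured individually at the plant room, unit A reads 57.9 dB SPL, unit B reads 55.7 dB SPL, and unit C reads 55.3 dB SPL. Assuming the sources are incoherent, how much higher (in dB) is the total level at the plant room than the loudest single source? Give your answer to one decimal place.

Incoherent sources sum as intensities:
L_total = 10·log₁₀(10^(57.9/10) + 10^(55.7/10) + 10^(55.3/10)) = 61.23 dB SPL.
Excess over the loudest (57.9 dB): 61.23 − 57.9 = 3.3 dB.

3.3 dB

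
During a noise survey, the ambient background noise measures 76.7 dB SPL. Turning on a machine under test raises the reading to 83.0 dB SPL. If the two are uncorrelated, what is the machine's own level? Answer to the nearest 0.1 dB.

Background correction is a power subtraction:
L_src = 10·log₁₀(10^(83.0/10) − 10^(76.7/10)) = 10·log₁₀(152800000) = 81.8 dB SPL.

81.8 dB SPL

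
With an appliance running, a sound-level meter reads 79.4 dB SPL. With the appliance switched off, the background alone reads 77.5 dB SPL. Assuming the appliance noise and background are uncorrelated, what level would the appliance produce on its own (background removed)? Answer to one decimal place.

74.9 dB SPL

Background correction is a power subtraction:
L_src = 10·log₁₀(10^(79.4/10) − 10^(77.5/10)) = 10·log₁₀(30860000) = 74.9 dB SPL.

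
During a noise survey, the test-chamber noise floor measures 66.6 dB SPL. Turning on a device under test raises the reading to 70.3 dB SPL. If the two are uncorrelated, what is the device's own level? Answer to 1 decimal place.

67.9 dB SPL

Remove the background by subtracting linear intensities:
L_src = 10·log₁₀(10^(70.3/10) − 10^(66.6/10)) = 10·log₁₀(6144000) = 67.9 dB SPL.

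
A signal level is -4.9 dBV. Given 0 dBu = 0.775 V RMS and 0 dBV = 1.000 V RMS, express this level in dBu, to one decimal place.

The offset between the scales is 20·log₁₀(0.775/1.000) = −2.214 dB.
So dBu = -4.9 + 2.214 = -2.7 dBu.

-2.7 dBu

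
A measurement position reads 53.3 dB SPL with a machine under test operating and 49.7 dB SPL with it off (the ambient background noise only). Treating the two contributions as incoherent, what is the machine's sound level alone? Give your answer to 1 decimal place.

50.8 dB SPL

Background correction is a power subtraction:
L_src = 10·log₁₀(10^(53.3/10) − 10^(49.7/10)) = 10·log₁₀(120500) = 50.8 dB SPL.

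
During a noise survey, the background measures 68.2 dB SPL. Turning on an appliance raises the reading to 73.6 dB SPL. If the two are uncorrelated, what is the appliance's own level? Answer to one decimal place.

Background correction is a power subtraction:
L_src = 10·log₁₀(10^(73.6/10) − 10^(68.2/10)) = 10·log₁₀(16300000) = 72.1 dB SPL.

72.1 dB SPL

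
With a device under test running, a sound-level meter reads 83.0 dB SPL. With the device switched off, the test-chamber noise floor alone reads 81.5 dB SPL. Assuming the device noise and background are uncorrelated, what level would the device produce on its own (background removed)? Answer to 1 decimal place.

77.7 dB SPL

Background correction is a power subtraction:
L_src = 10·log₁₀(10^(83.0/10) − 10^(81.5/10)) = 10·log₁₀(58270000) = 77.7 dB SPL.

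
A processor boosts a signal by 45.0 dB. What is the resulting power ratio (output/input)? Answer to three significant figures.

Power ratio = 10^(dB/10).
10^(45.0/10) = 10^(4.500) = 31600.

31600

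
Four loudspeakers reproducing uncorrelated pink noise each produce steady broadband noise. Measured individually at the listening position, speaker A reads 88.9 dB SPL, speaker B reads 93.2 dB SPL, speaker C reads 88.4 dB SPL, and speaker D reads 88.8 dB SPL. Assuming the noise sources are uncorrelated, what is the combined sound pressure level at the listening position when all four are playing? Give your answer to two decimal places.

Uncorrelated sources add in intensity (power), not in dB.
L_total = 10·log₁₀(10^(88.9/10) + 10^(93.2/10) + 10^(88.4/10) + 10^(88.8/10)) = 10·log₁₀(4316000000) = 96.35 dB SPL.

96.35 dB SPL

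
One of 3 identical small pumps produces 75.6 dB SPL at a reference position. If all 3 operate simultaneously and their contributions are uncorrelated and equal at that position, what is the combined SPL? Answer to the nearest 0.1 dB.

80.4 dB SPL

3 equal incoherent sources raise the level by 10·log₁₀(3) = 4.77 dB.
L_total = 75.6 + 4.77 = 80.4 dB SPL.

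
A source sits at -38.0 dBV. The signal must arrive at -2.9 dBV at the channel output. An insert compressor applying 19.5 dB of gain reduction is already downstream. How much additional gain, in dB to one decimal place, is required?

The required make-up gain is the shortfall in the dB sum.
G = -2.9 − (-38.0) + 19.5 = 54.6 dB.

54.6 dB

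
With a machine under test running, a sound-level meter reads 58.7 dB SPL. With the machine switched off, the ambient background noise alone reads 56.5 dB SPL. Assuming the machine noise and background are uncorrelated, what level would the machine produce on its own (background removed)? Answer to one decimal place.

Background correction is a power subtraction:
L_src = 10·log₁₀(10^(58.7/10) − 10^(56.5/10)) = 10·log₁₀(294600) = 54.7 dB SPL.

54.7 dB SPL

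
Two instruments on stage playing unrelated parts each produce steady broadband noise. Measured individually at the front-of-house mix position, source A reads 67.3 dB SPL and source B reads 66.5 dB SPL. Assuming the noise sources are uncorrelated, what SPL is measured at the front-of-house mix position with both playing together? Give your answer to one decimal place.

Uncorrelated sources add in intensity (power), not in dB.
L_total = 10·log₁₀(10^(67.3/10) + 10^(66.5/10)) = 10·log₁₀(9837000) = 69.9 dB SPL.

69.9 dB SPL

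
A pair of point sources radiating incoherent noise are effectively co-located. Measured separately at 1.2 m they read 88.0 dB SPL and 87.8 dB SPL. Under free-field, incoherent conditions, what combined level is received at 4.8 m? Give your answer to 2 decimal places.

78.87 dB SPL

Combined at 1.2 m: 10·log₁₀(10^(88.0/10)+10^(87.8/10)) = 90.911 dB SPL.
Then apply −20·log₁₀(4.8/1.2) = -12.041 dB → 78.87 dB SPL.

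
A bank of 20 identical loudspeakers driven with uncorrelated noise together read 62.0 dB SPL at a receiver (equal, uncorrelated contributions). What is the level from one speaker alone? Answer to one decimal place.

49.0 dB SPL

20 equal incoherent sources add 10·log₁₀(20) = 13.01 dB over one source.
L_one = 62.0 − 13.01 = 49.0 dB SPL.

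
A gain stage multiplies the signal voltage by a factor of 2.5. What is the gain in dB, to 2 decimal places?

7.96 dB

Voltage is an amplitude quantity, so gain = 20·log₁₀(V_out/V_in).
20·log₁₀(2.5) = 7.96 dB.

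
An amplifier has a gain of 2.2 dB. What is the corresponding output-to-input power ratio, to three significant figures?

Power ratio = 10^(dB/10).
10^(2.2/10) = 10^(0.2200) = 1.66.

1.66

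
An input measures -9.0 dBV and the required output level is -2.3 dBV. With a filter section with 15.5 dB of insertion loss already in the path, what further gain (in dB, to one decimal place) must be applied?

22.2 dB

The required make-up gain is the shortfall in the dB sum.
G = -2.3 − (-9.0) + 15.5 = 22.2 dB.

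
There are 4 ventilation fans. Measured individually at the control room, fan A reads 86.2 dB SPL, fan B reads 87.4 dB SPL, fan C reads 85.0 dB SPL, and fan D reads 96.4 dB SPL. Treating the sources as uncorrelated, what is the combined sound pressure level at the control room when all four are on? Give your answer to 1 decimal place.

97.5 dB SPL

Uncorrelated sources add in intensity (power), not in dB.
L_total = 10·log₁₀(10^(86.2/10) + 10^(87.4/10) + 10^(85.0/10) + 10^(96.4/10)) = 10·log₁₀(5648000000) = 97.5 dB SPL.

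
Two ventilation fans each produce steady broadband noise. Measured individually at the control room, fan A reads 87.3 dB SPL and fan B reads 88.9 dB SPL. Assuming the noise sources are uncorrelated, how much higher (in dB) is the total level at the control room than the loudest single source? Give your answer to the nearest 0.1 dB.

2.3 dB

Add the sources as powers (linear), then convert back to dB:
L_total = 10·log₁₀(10^(87.3/10) + 10^(88.9/10)) = 91.18 dB SPL.
Excess over the loudest (88.9 dB): 91.18 − 88.9 = 2.3 dB.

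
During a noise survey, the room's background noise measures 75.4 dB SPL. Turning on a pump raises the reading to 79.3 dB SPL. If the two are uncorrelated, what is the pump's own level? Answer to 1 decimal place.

Remove the background by subtracting linear intensities:
L_src = 10·log₁₀(10^(79.3/10) − 10^(75.4/10)) = 10·log₁₀(50440000) = 77.0 dB SPL.

77.0 dB SPL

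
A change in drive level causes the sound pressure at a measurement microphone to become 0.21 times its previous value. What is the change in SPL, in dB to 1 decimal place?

-13.6 dB

SPL change from a pressure ratio uses the 20·log₁₀ form:
20·log₁₀(0.21) = -13.6 dB.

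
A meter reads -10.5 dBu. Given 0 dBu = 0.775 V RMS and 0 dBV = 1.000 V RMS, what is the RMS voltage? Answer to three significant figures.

0.231 V

V = 0.775 V × 10^(-10.5/20).
= 0.775 × 0.2985 = 0.231 V.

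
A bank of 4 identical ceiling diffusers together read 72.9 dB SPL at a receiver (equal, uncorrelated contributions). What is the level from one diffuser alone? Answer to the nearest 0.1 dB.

66.9 dB SPL

4 equal incoherent sources add 10·log₁₀(4) = 6.02 dB over one source.
L_one = 72.9 − 6.02 = 66.9 dB SPL.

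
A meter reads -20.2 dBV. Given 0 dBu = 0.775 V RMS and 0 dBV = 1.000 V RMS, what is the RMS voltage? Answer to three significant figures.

0.0977 V

V = 1.000 V × 10^(-20.2/20).
= 1.000 × 0.09772 = 0.0977 V.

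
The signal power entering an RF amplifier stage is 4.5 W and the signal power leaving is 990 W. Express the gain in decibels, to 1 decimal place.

Power ratio → dB uses the 10·log₁₀ form:
10·log₁₀(990/4.5) = 10·log₁₀(220.0) = 23.4 dB.

23.4 dB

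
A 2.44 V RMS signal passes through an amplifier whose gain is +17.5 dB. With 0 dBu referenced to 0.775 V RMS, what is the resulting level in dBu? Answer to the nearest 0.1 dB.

+27.5 dBu

Input level: 20·log₁₀(2.44/0.775) = 9.96 dBu.
Output: 9.96 + 17.5 = +27.5 dBu.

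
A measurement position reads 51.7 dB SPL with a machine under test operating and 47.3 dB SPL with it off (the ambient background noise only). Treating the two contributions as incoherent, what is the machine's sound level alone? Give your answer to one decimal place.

Background correction is a power subtraction:
L_src = 10·log₁₀(10^(51.7/10) − 10^(47.3/10)) = 10·log₁₀(94210) = 49.7 dB SPL.

49.7 dB SPL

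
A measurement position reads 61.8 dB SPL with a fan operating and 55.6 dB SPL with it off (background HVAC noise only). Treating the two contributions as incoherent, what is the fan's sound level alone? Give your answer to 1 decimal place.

60.6 dB SPL

Remove the background by subtracting linear intensities:
L_src = 10·log₁₀(10^(61.8/10) − 10^(55.6/10)) = 10·log₁₀(1150000) = 60.6 dB SPL.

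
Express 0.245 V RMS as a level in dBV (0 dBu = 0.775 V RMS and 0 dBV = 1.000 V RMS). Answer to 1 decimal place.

-12.2 dBV

dBV = 20·log₁₀(V / 1.000 V).
20·log₁₀(0.245/1.000) = -12.2 dBV.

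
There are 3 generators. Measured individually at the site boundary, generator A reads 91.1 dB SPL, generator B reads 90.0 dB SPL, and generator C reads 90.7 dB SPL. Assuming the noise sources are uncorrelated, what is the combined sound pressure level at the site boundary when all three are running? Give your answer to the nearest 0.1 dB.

95.4 dB SPL

Incoherent sources sum as intensities:
L_total = 10·log₁₀(10^(91.1/10) + 10^(90.0/10) + 10^(90.7/10)) = 10·log₁₀(3463000000) = 95.4 dB SPL.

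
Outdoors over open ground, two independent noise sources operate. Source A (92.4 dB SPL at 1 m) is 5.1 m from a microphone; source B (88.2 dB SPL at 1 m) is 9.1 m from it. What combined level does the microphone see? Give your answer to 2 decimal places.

At the listener: L_A = 92.4 − 20·log₁₀(5.1) = 78.249 dB; L_B = 88.2 − 20·log₁₀(9.1) = 69.019 dB.
Combined: 10·log₁₀(10^(78.249/10)+10^(69.019/10)) = 78.74 dB SPL.

78.74 dB SPL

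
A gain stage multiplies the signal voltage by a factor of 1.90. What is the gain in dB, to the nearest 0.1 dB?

For a voltage ratio, dB = 20·log₁₀(V₂/V₁).
20·log₁₀(1.90) = 5.6 dB.

5.6 dB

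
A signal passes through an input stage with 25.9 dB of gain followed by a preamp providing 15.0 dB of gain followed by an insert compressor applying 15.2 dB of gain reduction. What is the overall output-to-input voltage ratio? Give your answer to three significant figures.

Net gain = 25.9 + 15.0 + (−15.2) = 25.7 dB.
Voltage ratio = 10^(25.7/20) = 19.3.

19.3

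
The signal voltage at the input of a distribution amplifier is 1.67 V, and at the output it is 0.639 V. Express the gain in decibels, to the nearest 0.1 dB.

-8.3 dB

Voltage ratio → dB uses the 20·log₁₀ form:
20·log₁₀(0.639/1.67) = 20·log₁₀(0.3826) = -8.3 dB.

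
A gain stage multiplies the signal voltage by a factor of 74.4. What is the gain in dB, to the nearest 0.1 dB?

For a voltage ratio, dB = 20·log₁₀(V₂/V₁).
20·log₁₀(74.4) = 37.4 dB.

37.4 dB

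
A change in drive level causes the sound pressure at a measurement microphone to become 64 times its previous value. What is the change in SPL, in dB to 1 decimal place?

36.1 dB

SPL change from a pressure ratio uses the 20·log₁₀ form:
20·log₁₀(64) = 36.1 dB.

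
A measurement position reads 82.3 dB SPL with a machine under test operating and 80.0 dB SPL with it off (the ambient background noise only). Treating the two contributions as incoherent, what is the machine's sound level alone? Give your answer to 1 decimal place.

78.4 dB SPL

Background correction is a power subtraction:
L_src = 10·log₁₀(10^(82.3/10) − 10^(80.0/10)) = 10·log₁₀(69820000) = 78.4 dB SPL.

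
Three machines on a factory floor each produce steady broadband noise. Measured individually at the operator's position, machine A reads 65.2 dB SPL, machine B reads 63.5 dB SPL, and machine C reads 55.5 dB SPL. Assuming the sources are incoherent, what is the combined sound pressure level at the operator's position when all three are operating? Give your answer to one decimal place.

Add the sources as powers (linear), then convert back to dB:
L_total = 10·log₁₀(10^(65.2/10) + 10^(63.5/10) + 10^(55.5/10)) = 10·log₁₀(5905000) = 67.7 dB SPL.

67.7 dB SPL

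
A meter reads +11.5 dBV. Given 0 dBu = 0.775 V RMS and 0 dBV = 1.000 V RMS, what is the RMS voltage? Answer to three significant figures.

3.76 V

V = 1.000 V × 10^(+11.5/20).
= 1.000 × 3.758 = 3.76 V.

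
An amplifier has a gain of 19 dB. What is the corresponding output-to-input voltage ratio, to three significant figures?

Voltage ratio = 10^(dB/20).
10^(19/20) = 10^(0.9500) = 8.91.

8.91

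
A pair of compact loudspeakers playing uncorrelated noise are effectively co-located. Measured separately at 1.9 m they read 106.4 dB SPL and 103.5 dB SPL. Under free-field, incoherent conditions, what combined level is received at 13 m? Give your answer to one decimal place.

Combined at 1.9 m: 10·log₁₀(10^(106.4/10)+10^(103.5/10)) = 108.20 dB SPL.
Then apply −20·log₁₀(13/1.9) = -16.70 dB → 91.5 dB SPL.

91.5 dB SPL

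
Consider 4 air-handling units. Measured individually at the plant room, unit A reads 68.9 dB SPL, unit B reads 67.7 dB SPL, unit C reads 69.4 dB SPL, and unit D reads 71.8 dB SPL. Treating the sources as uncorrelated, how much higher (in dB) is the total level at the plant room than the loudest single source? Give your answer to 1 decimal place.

3.9 dB

Add the sources as powers (linear), then convert back to dB:
L_total = 10·log₁₀(10^(68.9/10) + 10^(67.7/10) + 10^(69.4/10) + 10^(71.8/10)) = 75.74 dB SPL.
Excess over the loudest (71.8 dB): 75.74 − 71.8 = 3.9 dB.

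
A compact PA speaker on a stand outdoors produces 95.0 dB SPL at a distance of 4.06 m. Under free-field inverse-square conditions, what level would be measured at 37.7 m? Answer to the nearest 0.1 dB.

Free-field point source: level drops by 20·log₁₀ of the distance ratio.
ΔL = −20·log₁₀(37.7/4.06) = -19.36 dB, so L₂ = 95.0 + (-19.36) = 75.6 dB SPL.

75.6 dB SPL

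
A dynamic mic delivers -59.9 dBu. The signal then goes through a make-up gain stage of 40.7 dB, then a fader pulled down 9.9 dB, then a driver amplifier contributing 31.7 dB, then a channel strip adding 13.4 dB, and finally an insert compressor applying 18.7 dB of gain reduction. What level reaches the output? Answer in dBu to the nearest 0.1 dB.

Cascaded gains and losses add directly in dB.
-59.9 + 40.7 − 9.9 + 31.7 + 13.4 − 18.7 = -2.7 dBu.

-2.7 dBu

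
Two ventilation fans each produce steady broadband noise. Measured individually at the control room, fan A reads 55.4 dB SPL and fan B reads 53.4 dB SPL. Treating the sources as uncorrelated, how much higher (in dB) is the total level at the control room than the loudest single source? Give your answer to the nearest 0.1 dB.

2.1 dB

Incoherent sources sum as intensities:
L_total = 10·log₁₀(10^(55.4/10) + 10^(53.4/10)) = 57.52 dB SPL.
Excess over the loudest (55.4 dB): 57.52 − 55.4 = 2.1 dB.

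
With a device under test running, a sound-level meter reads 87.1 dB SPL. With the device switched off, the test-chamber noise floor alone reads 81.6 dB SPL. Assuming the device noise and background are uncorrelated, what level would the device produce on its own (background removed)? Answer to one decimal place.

Subtract intensities: L_src = 10·log₁₀(10^(L_total/10) − 10^(L_bg/10)).
L_src = 10·log₁₀(10^(87.1/10) − 10^(81.6/10)) = 10·log₁₀(368300000) = 85.7 dB SPL.

85.7 dB SPL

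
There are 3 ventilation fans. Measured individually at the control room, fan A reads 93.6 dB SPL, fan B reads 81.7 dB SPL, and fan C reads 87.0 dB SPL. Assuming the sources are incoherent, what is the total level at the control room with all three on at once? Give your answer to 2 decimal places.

94.68 dB SPL

Incoherent sources sum as intensities:
L_total = 10·log₁₀(10^(93.6/10) + 10^(81.7/10) + 10^(87.0/10)) = 10·log₁₀(2940000000) = 94.68 dB SPL.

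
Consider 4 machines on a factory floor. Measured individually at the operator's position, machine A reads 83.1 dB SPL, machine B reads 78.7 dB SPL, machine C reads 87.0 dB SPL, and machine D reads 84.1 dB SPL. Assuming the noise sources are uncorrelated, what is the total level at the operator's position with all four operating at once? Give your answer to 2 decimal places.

Incoherent sources sum as intensities:
L_total = 10·log₁₀(10^(83.1/10) + 10^(78.7/10) + 10^(87.0/10) + 10^(84.1/10)) = 10·log₁₀(1037000000) = 90.16 dB SPL.

90.16 dB SPL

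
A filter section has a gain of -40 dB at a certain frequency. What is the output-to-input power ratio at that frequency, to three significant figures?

Power ratio = 10^(dB/10).
10^(-40/10) = 10^(-4.000) = 0.000100.

0.000100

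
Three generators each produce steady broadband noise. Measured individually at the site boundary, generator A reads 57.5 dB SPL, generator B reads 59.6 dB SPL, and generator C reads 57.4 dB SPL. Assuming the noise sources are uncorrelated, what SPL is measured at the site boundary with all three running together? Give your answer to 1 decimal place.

Uncorrelated sources add in intensity (power), not in dB.
L_total = 10·log₁₀(10^(57.5/10) + 10^(59.6/10) + 10^(57.4/10)) = 10·log₁₀(2024000) = 63.1 dB SPL.

63.1 dB SPL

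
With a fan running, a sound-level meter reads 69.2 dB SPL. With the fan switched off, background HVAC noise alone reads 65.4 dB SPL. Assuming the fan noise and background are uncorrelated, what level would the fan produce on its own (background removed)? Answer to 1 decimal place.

Subtract intensities: L_src = 10·log₁₀(10^(L_total/10) − 10^(L_bg/10)).
L_src = 10·log₁₀(10^(69.2/10) − 10^(65.4/10)) = 10·log₁₀(4850000) = 66.9 dB SPL.

66.9 dB SPL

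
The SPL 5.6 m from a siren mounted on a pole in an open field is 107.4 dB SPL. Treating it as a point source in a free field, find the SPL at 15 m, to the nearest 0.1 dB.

Inverse-square spreading gives ΔL = −20·log₁₀(d₂/d₁).
ΔL = −20·log₁₀(15/5.6) = -8.56 dB, so L₂ = 107.4 + (-8.56) = 98.8 dB SPL.

98.8 dB SPL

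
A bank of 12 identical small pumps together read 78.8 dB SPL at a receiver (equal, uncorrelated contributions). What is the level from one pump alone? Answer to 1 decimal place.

68.0 dB SPL

12 equal incoherent sources add 10·log₁₀(12) = 10.79 dB over one source.
L_one = 78.8 − 10.79 = 68.0 dB SPL.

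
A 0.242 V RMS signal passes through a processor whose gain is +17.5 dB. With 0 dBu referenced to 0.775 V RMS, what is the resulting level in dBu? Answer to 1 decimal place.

+7.4 dBu

Input level: 20·log₁₀(0.242/0.775) = -10.11 dBu.
Output: -10.11 + 17.5 = +7.4 dBu.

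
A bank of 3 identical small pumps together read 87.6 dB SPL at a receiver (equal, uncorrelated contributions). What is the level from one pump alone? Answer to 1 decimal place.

82.8 dB SPL

3 equal incoherent sources add 10·log₁₀(3) = 4.77 dB over one source.
L_one = 87.6 − 4.77 = 82.8 dB SPL.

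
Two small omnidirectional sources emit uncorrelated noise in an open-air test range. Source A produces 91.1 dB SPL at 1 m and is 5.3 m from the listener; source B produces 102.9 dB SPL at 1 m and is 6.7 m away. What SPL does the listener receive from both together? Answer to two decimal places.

At the listener: L_A = 91.1 − 20·log₁₀(5.3) = 76.614 dB; L_B = 102.9 − 20·log₁₀(6.7) = 86.379 dB.
Combined: 10·log₁₀(10^(76.614/10)+10^(86.379/10)) = 86.81 dB SPL.

86.81 dB SPL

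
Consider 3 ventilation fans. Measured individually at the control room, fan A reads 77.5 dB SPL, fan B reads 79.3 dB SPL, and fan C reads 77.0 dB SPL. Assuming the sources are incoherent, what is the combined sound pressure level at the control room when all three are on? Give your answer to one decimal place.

Add the sources as powers (linear), then convert back to dB:
L_total = 10·log₁₀(10^(77.5/10) + 10^(79.3/10) + 10^(77.0/10)) = 10·log₁₀(191500000) = 82.8 dB SPL.

82.8 dB SPL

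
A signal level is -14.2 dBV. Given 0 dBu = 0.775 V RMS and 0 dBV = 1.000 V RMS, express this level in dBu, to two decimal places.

-11.99 dBu

The offset between the scales is 20·log₁₀(0.775/1.000) = −2.214 dB.
So dBu = -14.2 + 2.214 = -11.99 dBu.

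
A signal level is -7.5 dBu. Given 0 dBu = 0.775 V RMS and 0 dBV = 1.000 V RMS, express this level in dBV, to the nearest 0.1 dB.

-9.7 dBV

The offset between the scales is 20·log₁₀(0.775/1.000) = −2.214 dB.
So dBV = -7.5 − 2.214 = -9.7 dBV.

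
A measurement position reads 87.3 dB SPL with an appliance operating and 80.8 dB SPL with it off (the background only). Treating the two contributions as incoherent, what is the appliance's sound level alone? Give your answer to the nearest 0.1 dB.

86.2 dB SPL

Subtract intensities: L_src = 10·log₁₀(10^(L_total/10) − 10^(L_bg/10)).
L_src = 10·log₁₀(10^(87.3/10) − 10^(80.8/10)) = 10·log₁₀(416800000) = 86.2 dB SPL.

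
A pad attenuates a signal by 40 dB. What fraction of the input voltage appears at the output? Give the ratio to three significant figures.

0.0100

Voltage ratio = 10^(dB/20).
10^(-40/20) = 10^(-2.000) = 0.0100.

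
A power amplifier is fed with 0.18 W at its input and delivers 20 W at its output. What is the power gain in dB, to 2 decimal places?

20.46 dB

For a power ratio, dB = 10·log₁₀(P₂/P₁).
10·log₁₀(20/0.18) = 10·log₁₀(111.1) = 20.46 dB.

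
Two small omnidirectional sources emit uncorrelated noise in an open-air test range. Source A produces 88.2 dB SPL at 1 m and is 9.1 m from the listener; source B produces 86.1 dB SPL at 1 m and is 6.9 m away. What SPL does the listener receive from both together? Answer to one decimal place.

72.2 dB SPL

At the listener: L_A = 88.2 − 20·log₁₀(9.1) = 69.02 dB; L_B = 86.1 − 20·log₁₀(6.9) = 69.32 dB.
Combined: 10·log₁₀(10^(69.02/10)+10^(69.32/10)) = 72.2 dB SPL.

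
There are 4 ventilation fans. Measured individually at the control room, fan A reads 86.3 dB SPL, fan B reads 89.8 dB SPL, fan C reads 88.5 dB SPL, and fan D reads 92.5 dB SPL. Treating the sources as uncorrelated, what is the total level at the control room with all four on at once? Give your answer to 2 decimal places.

Uncorrelated sources add in intensity (power), not in dB.
L_total = 10·log₁₀(10^(86.3/10) + 10^(89.8/10) + 10^(88.5/10) + 10^(92.5/10)) = 10·log₁₀(3868000000) = 95.87 dB SPL.

95.87 dB SPL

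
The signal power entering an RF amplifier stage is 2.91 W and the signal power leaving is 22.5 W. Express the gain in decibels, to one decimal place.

8.9 dB

Power ratio → dB uses the 10·log₁₀ form:
10·log₁₀(22.5/2.91) = 10·log₁₀(7.732) = 8.9 dB.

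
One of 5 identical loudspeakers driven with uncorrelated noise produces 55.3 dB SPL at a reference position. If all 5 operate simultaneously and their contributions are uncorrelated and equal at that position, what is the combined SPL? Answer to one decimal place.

62.3 dB SPL

5 equal incoherent sources raise the level by 10·log₁₀(5) = 6.99 dB.
L_total = 55.3 + 6.99 = 62.3 dB SPL.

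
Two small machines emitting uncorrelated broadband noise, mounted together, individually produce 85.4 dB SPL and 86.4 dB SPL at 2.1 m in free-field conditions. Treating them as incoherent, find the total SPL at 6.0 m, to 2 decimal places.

Combined at 2.1 m: 10·log₁₀(10^(85.4/10)+10^(86.4/10)) = 88.939 dB SPL.
Then apply −20·log₁₀(6.0/2.1) = -9.119 dB → 79.82 dB SPL.

79.82 dB SPL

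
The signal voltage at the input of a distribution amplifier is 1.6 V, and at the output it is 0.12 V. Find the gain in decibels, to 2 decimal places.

Voltage is an amplitude quantity, so gain = 20·log₁₀(V_out/V_in).
20·log₁₀(0.12/1.6) = 20·log₁₀(0.07500) = -22.50 dB.

-22.50 dB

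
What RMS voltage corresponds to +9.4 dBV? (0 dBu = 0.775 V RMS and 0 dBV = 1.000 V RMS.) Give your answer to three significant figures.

V = 1.000 V × 10^(+9.4/20).
= 1.000 × 2.951 = 2.95 V.

2.95 V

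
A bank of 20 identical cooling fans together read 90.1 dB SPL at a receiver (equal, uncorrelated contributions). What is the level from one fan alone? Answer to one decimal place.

20 equal incoherent sources add 10·log₁₀(20) = 13.01 dB over one source.
L_one = 90.1 − 13.01 = 77.1 dB SPL.

77.1 dB SPL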